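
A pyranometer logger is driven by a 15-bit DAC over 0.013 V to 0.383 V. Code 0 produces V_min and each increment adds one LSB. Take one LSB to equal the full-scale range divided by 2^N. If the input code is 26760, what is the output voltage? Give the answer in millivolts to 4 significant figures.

Range = 0.383 − (0.013) = 0.37 V. LSB = 0.37 V / 2^15.
Output = V_min + (26760/32768) × range = 0.013 + 0.816650 × 0.37 V
      = 0.013 V + 0.302161 V = 0.315161 V.

315.2 mV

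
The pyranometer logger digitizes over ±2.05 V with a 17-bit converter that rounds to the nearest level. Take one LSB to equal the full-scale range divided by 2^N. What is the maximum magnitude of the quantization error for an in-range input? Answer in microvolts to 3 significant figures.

15.6 µV

Span: 2.05 V − (-2.05 V) = 4.1 V.
LSB = 4.1 V / 2^17 = 31.281 µV.
A rounding quantizer has |error| ≤ LSB/2 = 15.6 µV.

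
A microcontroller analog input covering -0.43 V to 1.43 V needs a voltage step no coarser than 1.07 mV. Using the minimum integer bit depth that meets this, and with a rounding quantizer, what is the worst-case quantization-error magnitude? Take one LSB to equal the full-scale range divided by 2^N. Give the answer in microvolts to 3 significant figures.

454 µV

Full-scale range = 1.43 V − (-0.43 V) = 1.86 V.
Required number of levels: 1.86/1.07 mV = 1738.3; smallest N with 2^N ≥ that is 11.
LSB = 1.86 V ÷ 2^11 = 1.86/2048 V = 0.90820 mV.
Half an LSB is 454 µV.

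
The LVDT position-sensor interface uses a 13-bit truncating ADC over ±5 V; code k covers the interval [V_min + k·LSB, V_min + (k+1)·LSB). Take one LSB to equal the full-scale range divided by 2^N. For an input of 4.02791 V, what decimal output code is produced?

Span: 5 V − (-5 V) = 10 V. LSB = 10 V / 2^13 ≈ 1.221 mV.
(V_in − V_min) × 2^13/range = (4.02791 − (-5)) × 8192/10 = 7395.664.
Floor → code = 7395.

7395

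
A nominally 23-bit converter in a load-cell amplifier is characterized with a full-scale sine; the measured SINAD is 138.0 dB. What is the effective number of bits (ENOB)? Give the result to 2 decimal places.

ENOB = (138.0 − 1.76)/6.02 = 22.6312 bits.

22.63 bits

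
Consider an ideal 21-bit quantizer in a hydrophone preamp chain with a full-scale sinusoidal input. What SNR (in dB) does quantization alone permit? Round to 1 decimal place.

128.2 dB

Ideal quantization SNR: 6.02 × 21 + 1.76 dB = 128.2 dB.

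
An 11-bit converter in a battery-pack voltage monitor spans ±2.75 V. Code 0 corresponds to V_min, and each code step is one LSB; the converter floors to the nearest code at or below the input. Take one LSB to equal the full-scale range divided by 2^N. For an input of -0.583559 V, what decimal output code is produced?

806

Span: 2.75 V − (-2.75 V) = 5.5 V. LSB = 5.5 V / 2^11 ≈ 2.686 mV.
code = ⌊(V_in − V_min)/LSB⌋ = ⌊(V_in − V_min) × 2^11 / range⌋
     = ⌊(-0.583559 − (-2.75)) × 2048 / 5.5⌋ = ⌊2.166441 × 2048/5.5⌋
     = ⌊806.704⌋ = 806.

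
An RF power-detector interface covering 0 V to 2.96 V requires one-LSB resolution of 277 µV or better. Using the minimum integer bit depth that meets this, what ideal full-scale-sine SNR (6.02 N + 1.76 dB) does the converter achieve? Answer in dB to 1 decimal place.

Span = 2.96 V.
2.96 V / 277 µV = 10690. Since 2^13 = 8192 and 2^14 = 16384, N = 14.
SNR = 6.02 × 14 + 1.76 = 86.04 dB.

86.0 dB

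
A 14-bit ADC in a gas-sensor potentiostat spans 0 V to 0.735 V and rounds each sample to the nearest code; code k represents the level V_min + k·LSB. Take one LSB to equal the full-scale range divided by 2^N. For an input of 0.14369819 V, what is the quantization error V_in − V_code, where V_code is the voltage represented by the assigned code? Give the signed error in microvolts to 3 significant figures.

Full-scale range = 0.735 V. LSB = 0.735 V / 2^14 ≈ 44.86 µV.
Position in LSBs: (0.14369819 − (0)) × 16384/0.735 = 3203.1988; rounding gives k = 3203.
Reconstructed level: 0 + 3203 × 0.735/16384 V = 0.14368927002 V.
e = 0.14369819 − (0.14368927002) = +8.92 µV.

+8.92 µV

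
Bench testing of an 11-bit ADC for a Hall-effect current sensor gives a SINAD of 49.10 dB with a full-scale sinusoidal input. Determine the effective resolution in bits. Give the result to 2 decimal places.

7.86 bits

Inverting SNR = 6.02 N + 1.76: N_eff = (49.10 − 1.76)/6.02 = 7.8638.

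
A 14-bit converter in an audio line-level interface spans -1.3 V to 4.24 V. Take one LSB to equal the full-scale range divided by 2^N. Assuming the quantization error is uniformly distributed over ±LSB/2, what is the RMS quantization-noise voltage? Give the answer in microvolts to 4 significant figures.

Range = 4.24 − (-1.3) = 5.54 V.
LSB = 5.54 V / 2^14 = 338.135 µV.
V_rms = LSB/√12 = 338.135 µV / √12 = 97.61 µV.

97.61 µV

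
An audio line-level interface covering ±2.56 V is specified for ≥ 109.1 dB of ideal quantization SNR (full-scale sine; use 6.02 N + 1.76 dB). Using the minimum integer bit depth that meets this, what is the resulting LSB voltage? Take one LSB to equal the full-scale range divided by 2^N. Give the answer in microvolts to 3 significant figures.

Range = 2.56 − (-2.56) = 5.12 V.
6.02 N + 1.76 ≥ 109.1 gives N ≥ 17.831, so the minimum integer is 18.
Step size = 5.12/262144 V = 19.5 µV.

19.5 µV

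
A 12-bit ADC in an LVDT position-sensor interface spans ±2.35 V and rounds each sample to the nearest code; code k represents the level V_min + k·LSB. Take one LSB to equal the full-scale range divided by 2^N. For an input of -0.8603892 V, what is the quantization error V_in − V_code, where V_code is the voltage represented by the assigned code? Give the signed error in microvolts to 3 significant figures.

Range = 2.35 − (-2.35) = 4.7 V. LSB = 4.7 V / 2^12 ≈ 1.147 mV.
(-0.8603892 − (-2.35)) / LSB = 1.4896108 × 4096/4.7 = 1298.1800. Nearest integer: k = 1298.
V_code = -2.35 + (1298/4096) × 4.7 = -0.8605957031 V.
Error = V_in − V_code = -0.8603892 − (-0.8605957031) = +207 µV.

+207 µV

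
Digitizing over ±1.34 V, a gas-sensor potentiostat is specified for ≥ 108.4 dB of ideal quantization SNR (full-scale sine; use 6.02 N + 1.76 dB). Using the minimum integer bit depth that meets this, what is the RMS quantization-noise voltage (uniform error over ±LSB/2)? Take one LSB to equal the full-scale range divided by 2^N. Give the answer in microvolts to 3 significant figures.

2.95 µV

Full-scale range = 1.34 V − (-1.34 V) = 2.68 V.
Solving 6.02 N ≥ 108.4 − 1.76: N ≥ 17.714. Round up → N = 18.
Step size = 2.68/262144 V = 10.223 µV.
RMS noise = LSB/√12 = 2.95 µV.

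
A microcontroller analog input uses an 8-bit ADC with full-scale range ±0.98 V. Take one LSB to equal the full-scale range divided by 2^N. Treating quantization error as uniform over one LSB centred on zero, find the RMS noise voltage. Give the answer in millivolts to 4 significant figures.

Range = 0.98 − (-0.98) = 1.96 V.
Step size = 1.96/256 V = 7.65625 mV.
V_rms = LSB/√12 = 7.65625 mV / √12 = 2.210 mV.

2.210 mV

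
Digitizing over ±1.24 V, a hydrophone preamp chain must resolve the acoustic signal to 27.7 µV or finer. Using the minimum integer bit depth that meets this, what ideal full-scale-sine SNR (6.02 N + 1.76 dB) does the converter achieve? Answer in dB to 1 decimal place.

104.1 dB

Span: 1.24 V − (-1.24 V) = 2.48 V.
2.48 V / 27.7 µV = 89530. Since 2^16 = 65536 and 2^17 = 131072, N = 17.
SNR = 6.02 × 17 + 1.76 = 104.10 dB.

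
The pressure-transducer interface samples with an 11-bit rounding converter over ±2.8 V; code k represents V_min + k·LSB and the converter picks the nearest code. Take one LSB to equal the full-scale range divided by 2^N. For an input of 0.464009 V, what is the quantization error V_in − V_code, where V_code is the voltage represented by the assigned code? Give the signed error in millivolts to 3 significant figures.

−0.835 mV

Range = 2.8 − (-2.8) = 5.6 V. LSB = 5.6 V / 2^11 ≈ 2.734 mV.
(V_in − V_min)/LSB = (0.464009 − (-2.8)) × 2048/5.6 = 1193.6947 → nearest code k = 1194.
V_code = -2.8 + (1194/2048) × 5.6 = 0.4648437500 V.
V_in − V_code = 0.464009 − (0.4648437500) = −0.835 mV.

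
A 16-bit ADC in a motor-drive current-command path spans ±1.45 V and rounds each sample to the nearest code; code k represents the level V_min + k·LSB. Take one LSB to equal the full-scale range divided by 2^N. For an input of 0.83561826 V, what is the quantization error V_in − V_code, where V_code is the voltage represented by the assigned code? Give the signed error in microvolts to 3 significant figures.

Full-scale range = 1.45 V − (-1.45 V) = 2.9 V. LSB = 2.9 V / 2^16 ≈ 44.25 µV.
Position in LSBs: (0.83561826 − (-1.45)) × 65536/2.9 = 51651.8201; rounding gives k = 51652.
V_code = -1.45 + (51652/65536) × 2.9 = 0.83562622070 V.
Error = V_in − V_code = 0.83561826 − (0.83562622070) = −7.96 µV.

−7.96 µV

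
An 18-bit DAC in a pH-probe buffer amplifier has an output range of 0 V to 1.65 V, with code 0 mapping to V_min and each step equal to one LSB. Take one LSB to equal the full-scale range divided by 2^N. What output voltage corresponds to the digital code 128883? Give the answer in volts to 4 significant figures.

0.8112 V

Full-scale range = 1.65 V. LSB = 1.65 V / 2^18.
V_out = 0 + 128883 × (1.65/262144) V
      = 0 + 0.811222 = 0.811222 V.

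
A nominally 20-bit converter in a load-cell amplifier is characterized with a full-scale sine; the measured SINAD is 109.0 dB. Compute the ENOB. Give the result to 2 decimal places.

17.81 bits

ENOB = (SINAD − 1.76) / 6.02 = (109.0 − 1.76) / 6.02 = 107.24 / 6.02 = 17.8140.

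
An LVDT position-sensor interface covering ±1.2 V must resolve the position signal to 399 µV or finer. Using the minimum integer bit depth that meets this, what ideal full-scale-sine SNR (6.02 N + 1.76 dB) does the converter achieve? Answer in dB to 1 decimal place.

The full-scale span is 1.2 − (-1.2) = 2.4 V.
2.4 V / 399 µV = 6015. Since 2^12 = 4096 and 2^13 = 8192, N = 13.
6.02(13) + 1.76 = 80.02 dB.

80.0 dB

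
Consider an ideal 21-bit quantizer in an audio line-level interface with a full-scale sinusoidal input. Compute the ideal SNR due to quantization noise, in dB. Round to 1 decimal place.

128.2 dB

For an ideal N-bit converter with full-scale sine input, SNR = 6.02 N + 1.76 dB. SNR = 6.02 × 21 + 1.76 = 126.42 + 1.76 = 128.18 dB.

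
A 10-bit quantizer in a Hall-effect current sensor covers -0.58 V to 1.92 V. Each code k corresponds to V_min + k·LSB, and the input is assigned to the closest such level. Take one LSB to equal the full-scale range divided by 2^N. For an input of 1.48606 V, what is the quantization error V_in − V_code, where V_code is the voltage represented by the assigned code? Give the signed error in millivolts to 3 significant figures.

Span: 1.92 V − (-0.58 V) = 2.5 V. LSB = 2.5 V / 2^10 ≈ 2.441 mV.
(V_in − V_min)/LSB = (1.48606 − (-0.58)) × 1024/2.5 = 846.2582 → nearest code k = 846.
V_code = V_min + k × range/2^10 = -0.58 + 846 × 2.5/1024 = 1.485429688 V.
e = 1.48606 − (1.485429688) = +0.630 mV.

+0.630 mV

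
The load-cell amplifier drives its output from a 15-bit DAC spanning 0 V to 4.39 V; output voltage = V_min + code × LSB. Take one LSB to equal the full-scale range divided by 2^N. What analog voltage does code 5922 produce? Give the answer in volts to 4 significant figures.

Full-scale range = 4.39 V. LSB = 4.39 V / 2^15.
V_out = V_min + code × LSB = 0 V + 5922 × 4.39 V / 32768
      = 0 V + 0.793383 V = 0.793383 V.

0.7934 V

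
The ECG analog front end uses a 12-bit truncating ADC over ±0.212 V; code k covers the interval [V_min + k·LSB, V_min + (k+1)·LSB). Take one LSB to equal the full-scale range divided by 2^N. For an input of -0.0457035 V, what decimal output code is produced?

Range = 0.212 − (-0.212) = 0.424 V. LSB = 0.424 V / 2^12 ≈ 103.5 µV.
V_in − V_min = -0.0457035 − (-0.212) = 0.1662965 V.
Divide by LSB: 0.1662965 × 4096/0.424 = 1606.4869.
Truncating gives code 1606.

1606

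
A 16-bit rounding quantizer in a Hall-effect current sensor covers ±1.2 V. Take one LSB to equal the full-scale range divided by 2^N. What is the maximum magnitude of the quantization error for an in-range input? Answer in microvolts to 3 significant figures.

Full-scale range = 1.2 V − (-1.2 V) = 2.4 V.
Step size = 2.4/65536 V = 36.621 µV.
Worst-case error for round-to-nearest is half an LSB: 18.3 µV.

18.3 µV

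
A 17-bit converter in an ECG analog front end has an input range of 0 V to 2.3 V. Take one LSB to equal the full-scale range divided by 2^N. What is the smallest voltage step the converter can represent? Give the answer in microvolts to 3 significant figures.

17.5 µV

Span = 2.3 V.
Number of codes = 2^17 = 131072.
LSB = 2.3 V / 2^17 = 17.5 µV.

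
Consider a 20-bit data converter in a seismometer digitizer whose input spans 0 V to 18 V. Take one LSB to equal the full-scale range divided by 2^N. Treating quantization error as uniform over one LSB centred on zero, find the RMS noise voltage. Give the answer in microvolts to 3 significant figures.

Span = 18 V.
One LSB is 18 V / 1048576 = 17.166 µV.
For a uniform distribution on [−LSB/2, +LSB/2], V_rms = LSB/√12 = 17.166 µV/3.4641 = 4.96 µV.

4.96 µV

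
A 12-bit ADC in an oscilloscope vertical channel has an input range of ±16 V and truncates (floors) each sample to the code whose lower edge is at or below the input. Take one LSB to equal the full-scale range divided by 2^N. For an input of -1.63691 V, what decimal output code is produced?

1838

Range = 16 − (-16) = 32 V. LSB = 32 V / 2^12 ≈ 7.812 mV.
(V_in − V_min) × 2^12/range = (-1.63691 − (-16)) × 4096/32 = 1838.476.
Floor → code = 1838.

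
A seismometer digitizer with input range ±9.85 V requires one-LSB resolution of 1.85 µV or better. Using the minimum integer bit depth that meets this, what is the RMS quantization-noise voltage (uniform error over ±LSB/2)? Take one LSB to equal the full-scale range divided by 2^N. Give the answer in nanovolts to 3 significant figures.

Full-scale range = 9.85 V − (-9.85 V) = 19.7 V.
19.7 V / 1.85 µV = 1.065e7. Since 2^23 = 8388608 and 2^24 = 16777216, N = 24.
LSB = 19.7 V ÷ 2^24 = 19.7/16777216 V = 1.1742 µV.
V_rms = LSB/√12 = 339 nV.

339 nV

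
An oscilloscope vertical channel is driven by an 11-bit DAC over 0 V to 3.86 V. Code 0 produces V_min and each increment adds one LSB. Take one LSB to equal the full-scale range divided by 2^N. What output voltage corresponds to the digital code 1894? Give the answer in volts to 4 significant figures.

V_FS = 3.86 V. LSB = 3.86 V / 2^11.
Output = V_min + (1894/2048) × range = 0 + 0.924805 × 3.86 V
      = 0 V + 3.56975 V = 3.56975 V.

3.570 V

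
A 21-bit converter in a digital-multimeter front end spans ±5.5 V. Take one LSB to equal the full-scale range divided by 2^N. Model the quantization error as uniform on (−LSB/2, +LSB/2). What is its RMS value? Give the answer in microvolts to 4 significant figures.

Full-scale range = 5.5 V − (-5.5 V) = 11 V.
Step size = 11/2097152 V = 5.24521 µV.
RMS of a uniform error over width LSB is LSB/√12 = 1.514 µV.

1.514 µV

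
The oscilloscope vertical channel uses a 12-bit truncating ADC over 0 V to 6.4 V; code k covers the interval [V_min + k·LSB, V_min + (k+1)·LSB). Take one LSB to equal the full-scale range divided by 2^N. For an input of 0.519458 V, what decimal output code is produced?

Span = 6.4 V. LSB = 6.4 V / 2^12 ≈ 1.562 mV.
V_in − V_min = 0.519458 − (0) = 0.519458 V.
Divide by LSB: 0.519458 × 4096/6.4 = 332.4531.
Truncating gives code 332.

332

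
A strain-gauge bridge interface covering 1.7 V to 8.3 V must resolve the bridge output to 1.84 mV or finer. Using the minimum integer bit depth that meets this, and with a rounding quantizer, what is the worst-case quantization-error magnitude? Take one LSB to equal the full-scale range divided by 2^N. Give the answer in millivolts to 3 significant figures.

Range = 8.3 − (1.7) = 6.6 V.
6.6 V / 1.84 mV = 3587. Since 2^11 = 2048 and 2^12 = 4096, N = 12.
LSB = 6.6 V / 2^12 = 1.6113 mV.
Max error for round-to-nearest is LSB/2 = 0.806 mV.

0.806 mV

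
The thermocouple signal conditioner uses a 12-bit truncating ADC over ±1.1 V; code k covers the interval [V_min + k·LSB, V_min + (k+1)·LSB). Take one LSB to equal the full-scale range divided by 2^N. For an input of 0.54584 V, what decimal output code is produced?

3064

The full-scale span is 1.1 − (-1.1) = 2.2 V. LSB = 2.2 V / 2^12 ≈ 0.5371 mV.
V_in − V_min = 0.54584 − (-1.1) = 1.64584 V.
Divide by LSB: 1.64584 × 4096/2.2 = 3064.2548.
Truncating gives code 3064.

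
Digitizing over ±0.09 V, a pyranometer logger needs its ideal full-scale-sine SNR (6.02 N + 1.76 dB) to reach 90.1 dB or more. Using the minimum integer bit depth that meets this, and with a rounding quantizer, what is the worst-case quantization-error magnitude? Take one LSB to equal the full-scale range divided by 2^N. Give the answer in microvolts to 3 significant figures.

2.75 µV

The full-scale span is 0.09 − (-0.09) = 0.18 V.
Solving 6.02 N ≥ 90.1 − 1.76: N ≥ 14.674. Round up → N = 15.
LSB = 0.18 V ÷ 2^15 = 0.18/32768 V = 5.4932 µV.
|e|_max = LSB/2 = 2.75 µV.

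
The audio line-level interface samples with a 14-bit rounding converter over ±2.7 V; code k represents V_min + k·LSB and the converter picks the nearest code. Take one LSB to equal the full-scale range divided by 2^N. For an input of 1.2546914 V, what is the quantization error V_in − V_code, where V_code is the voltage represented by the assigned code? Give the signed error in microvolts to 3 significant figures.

Full-scale range = 2.7 V − (-2.7 V) = 5.4 V. LSB = 5.4 V / 2^14 ≈ 329.6 µV.
(V_in − V_min)/LSB = (1.2546914 − (-2.7)) × 16384/5.4 = 11998.8266 → nearest code k = 11999.
V_code = -2.7 + (11999/16384) × 5.4 = 1.2547485352 V.
Error = V_in − V_code = 1.2546914 − (1.2547485352) = −57.1 µV.

−57.1 µV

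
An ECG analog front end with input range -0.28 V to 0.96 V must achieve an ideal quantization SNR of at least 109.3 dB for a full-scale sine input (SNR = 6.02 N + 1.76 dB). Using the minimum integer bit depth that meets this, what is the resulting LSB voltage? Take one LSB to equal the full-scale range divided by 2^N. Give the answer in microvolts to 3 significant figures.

Span: 0.96 V − (-0.28 V) = 1.24 V.
Solving 6.02 N ≥ 109.3 − 1.76: N ≥ 17.864. Round up → N = 18.
LSB = 1.24 V ÷ 2^18 = 1.24/262144 V = 4.73 µV.

4.73 µV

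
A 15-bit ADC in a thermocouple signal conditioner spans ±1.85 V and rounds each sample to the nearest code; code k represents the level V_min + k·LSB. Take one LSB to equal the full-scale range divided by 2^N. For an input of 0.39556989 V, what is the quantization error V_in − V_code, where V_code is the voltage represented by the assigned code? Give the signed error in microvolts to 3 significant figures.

Span: 1.85 V − (-1.85 V) = 3.7 V. LSB = 3.7 V / 2^15 ≈ 112.9 µV.
(V_in − V_min)/LSB = (0.39556989 − (-1.85)) × 32768/3.7 = 19887.2525 → nearest code k = 19887.
V_code = -1.85 + (19887/32768) × 3.7 = 0.39554138184 V.
e = 0.39556989 − (0.39554138184) = +28.5 µV.

+28.5 µV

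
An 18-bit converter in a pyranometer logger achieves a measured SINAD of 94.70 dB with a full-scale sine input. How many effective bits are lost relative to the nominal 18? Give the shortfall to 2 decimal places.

2.56 bits

N_eff = (94.70 − 1.76)/6.02 = 15.4385 bits.
Shortfall = 18 − 15.4385 = 2.5615 bits.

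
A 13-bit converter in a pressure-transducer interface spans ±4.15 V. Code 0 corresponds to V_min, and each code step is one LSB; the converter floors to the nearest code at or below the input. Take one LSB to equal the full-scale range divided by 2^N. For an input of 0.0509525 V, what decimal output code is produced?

Span: 4.15 V − (-4.15 V) = 8.3 V. LSB = 8.3 V / 2^13 ≈ 1.013 mV.
V_in − V_min = 0.0509525 − (-4.15) = 4.2009525 V.
Divide by LSB: 4.2009525 × 8192/8.3 = 4146.2895.
Truncating gives code 4146.

4146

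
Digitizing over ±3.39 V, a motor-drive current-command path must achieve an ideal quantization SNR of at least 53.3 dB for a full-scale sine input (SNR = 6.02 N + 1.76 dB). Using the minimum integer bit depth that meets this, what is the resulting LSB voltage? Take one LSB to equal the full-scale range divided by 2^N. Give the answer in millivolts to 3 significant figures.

13.2 mV

Range = 3.39 − (-3.39) = 6.78 V.
6.02 N + 1.76 ≥ 53.3 gives N ≥ 8.561, so the minimum integer is 9.
LSB = 6.78 V ÷ 2^9 = 6.78/512 V = 13.2 mV.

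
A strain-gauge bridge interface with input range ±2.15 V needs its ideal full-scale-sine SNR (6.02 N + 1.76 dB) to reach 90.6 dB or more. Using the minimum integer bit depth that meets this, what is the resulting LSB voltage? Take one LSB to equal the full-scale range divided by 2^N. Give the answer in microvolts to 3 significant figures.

Span: 2.15 V − (-2.15 V) = 4.3 V.
N ≥ (90.6 − 1.76)/6.02 = 14.757 → N_min = 15.
LSB = 4.3 V / 2^15 = 131 µV.

131 µV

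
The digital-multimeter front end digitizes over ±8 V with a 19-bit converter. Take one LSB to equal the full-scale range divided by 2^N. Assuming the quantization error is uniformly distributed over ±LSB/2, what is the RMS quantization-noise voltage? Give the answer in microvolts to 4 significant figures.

8.810 µV

Range = 8 − (-8) = 16 V.
LSB = 16 V ÷ 2^19 = 16/524288 V = 30.5176 µV.
For a uniform distribution on [−LSB/2, +LSB/2], V_rms = LSB/√12 = 30.5176 µV/3.4641 = 8.810 µV.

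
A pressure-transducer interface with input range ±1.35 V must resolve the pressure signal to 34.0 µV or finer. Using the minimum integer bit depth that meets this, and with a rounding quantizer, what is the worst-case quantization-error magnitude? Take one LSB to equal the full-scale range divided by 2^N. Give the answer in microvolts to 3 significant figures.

10.3 µV

The full-scale span is 1.35 − (-1.35) = 2.7 V.
Required number of levels: 2.7/34.0 µV = 79412; smallest N with 2^N ≥ that is 17.
Step size = 2.7/131072 V = 20.599 µV.
|e|_max = LSB/2 = 10.3 µV.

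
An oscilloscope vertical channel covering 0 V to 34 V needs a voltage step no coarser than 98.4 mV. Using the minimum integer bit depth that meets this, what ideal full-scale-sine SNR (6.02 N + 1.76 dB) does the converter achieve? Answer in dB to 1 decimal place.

55.9 dB

Range is 34 V.
Need 2^N ≥ 34 V / 98.4 mV = 345.5 → N_min = 9.
SNR = 6.02 × 9 + 1.76 = 55.94 dB.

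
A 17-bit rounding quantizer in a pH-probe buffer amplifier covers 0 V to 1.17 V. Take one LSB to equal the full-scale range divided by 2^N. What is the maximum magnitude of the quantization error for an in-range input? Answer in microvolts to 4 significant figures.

Full-scale range = 1.17 V.
LSB = 1.17 V / 2^17 = 8.92639 µV.
A rounding quantizer has |error| ≤ LSB/2 = 4.463 µV.

4.463 µV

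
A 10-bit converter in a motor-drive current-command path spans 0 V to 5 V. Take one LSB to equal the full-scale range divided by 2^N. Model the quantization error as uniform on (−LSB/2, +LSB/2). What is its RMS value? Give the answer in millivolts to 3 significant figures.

Full-scale range = 5 V.
One LSB is 5 V / 1024 = 4.8828 mV.
σ_q = LSB/√12 = 4.8828 mV/3.4641 = 1.41 mV.

1.41 mV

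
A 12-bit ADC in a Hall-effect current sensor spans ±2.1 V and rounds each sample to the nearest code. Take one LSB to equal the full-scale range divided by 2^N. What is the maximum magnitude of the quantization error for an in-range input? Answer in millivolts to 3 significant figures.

Range = 2.1 − (-2.1) = 4.2 V.
LSB = 4.2 V / 2^12 = 1.0254 mV.
A rounding quantizer has |error| ≤ LSB/2 = 0.513 mV.

0.513 mV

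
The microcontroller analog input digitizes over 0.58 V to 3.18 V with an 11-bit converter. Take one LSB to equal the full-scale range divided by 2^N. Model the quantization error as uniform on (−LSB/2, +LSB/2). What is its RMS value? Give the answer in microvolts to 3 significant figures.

Full-scale range = 3.18 V − (0.58 V) = 2.6 V.
LSB = 2.6 V / 2^11 = 1.2695 mV.
V_rms = LSB/√12 = 1.2695 mV / √12 = 366 µV.

366 µV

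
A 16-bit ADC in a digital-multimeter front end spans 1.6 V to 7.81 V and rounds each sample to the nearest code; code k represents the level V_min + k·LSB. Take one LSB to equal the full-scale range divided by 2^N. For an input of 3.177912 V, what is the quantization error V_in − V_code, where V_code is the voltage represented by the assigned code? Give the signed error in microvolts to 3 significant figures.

Span: 7.81 V − (1.6 V) = 6.21 V. LSB = 6.21 V / 2^16 ≈ 94.76 µV.
(V_in − V_min)/LSB = (3.177912 − (1.6)) × 65536/6.21 = 16652.1805 → nearest code k = 16652.
V_code = V_min + k × range/2^16 = 1.6 + 16652 × 6.21/65536 = 3.1778948975 V.
Error = V_in − V_code = 3.177912 − (3.1778948975) = +17.1 µV.

+17.1 µV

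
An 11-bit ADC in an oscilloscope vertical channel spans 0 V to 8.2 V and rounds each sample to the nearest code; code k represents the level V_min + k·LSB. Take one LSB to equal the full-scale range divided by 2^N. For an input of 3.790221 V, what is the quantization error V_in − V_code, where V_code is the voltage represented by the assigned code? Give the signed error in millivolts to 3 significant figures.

−1.48 mV

V_FS = 8.2 V. LSB = 8.2 V / 2^11 ≈ 4.004 mV.
(3.790221 − (0)) / LSB = 3.790221 × 2048/8.2 = 946.6308. Nearest integer: k = 947.
Reconstructed level: 0 + 947 × 8.2/2048 V = 3.791699219 V.
e = 3.790221 − (3.791699219) = −1.48 mV.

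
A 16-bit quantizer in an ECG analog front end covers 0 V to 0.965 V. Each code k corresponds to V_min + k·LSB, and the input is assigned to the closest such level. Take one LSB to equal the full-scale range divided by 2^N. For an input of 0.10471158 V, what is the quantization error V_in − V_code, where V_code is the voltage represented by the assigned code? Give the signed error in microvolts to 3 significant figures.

+4.01 µV

Full-scale range = 0.965 V. LSB = 0.965 V / 2^16 ≈ 14.72 µV.
(0.10471158 − (0)) / LSB = 0.10471158 × 65536/0.965 = 7111.2726. Nearest integer: k = 7111.
V_code = 0 + (7111/65536) × 0.965 = 0.10470756531 V.
V_in − V_code = 0.10471158 − (0.10470756531) = +4.01 µV.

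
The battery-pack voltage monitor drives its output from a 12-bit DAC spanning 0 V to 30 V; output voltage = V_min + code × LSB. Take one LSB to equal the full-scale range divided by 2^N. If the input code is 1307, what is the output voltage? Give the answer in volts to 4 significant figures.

9.573 V

Range is 30 V. LSB = 30 V / 2^12.
V_out = 0 + 1307 × (30/4096) V
      = 0 + 9.57275 = 9.57275 V.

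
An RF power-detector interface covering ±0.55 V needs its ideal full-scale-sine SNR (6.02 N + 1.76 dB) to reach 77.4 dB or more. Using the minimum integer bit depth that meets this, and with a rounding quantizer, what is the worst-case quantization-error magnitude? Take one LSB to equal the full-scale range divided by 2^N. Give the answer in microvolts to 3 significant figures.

Range = 0.55 − (-0.55) = 1.1 V.
Solving 6.02 N ≥ 77.4 − 1.76: N ≥ 12.565. Round up → N = 13.
LSB = 1.1 V / 2^13 = 134.28 µV.
|e|_max = LSB/2 = 67.1 µV.

67.1 µV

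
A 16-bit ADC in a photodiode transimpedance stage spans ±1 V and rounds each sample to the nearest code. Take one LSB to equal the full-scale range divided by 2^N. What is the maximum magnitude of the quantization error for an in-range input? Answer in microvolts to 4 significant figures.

Span: 1 V − (-1 V) = 2 V.
Step size = 2/65536 V = 30.5176 µV.
A rounding quantizer has |error| ≤ LSB/2 = 15.26 µV.

15.26 µV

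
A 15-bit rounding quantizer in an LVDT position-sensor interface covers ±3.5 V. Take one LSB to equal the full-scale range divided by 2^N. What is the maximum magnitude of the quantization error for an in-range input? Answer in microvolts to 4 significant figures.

106.8 µV

Span: 3.5 V − (-3.5 V) = 7 V.
LSB = 7 V / 2^15 = 213.623 µV.
|e|_max = LSB/2 = 106.8 µV.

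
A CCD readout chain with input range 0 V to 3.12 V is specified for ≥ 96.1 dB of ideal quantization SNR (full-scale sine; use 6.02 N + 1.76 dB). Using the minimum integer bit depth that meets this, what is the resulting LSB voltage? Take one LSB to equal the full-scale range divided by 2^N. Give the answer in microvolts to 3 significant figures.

47.6 µV

Range is 3.12 V.
6.02 N + 1.76 ≥ 96.1 gives N ≥ 15.671, so the minimum integer is 16.
LSB = 3.12 V / 2^16 = 47.6 µV.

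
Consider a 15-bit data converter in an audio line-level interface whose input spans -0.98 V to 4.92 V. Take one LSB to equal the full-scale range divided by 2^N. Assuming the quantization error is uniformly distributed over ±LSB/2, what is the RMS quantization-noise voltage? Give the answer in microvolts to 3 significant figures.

52.0 µV

Range = 4.92 − (-0.98) = 5.9 V.
One LSB is 5.9 V / 32768 = 180.05 µV.
For a uniform distribution on [−LSB/2, +LSB/2], V_rms = LSB/√12 = 180.05 µV/3.4641 = 52.0 µV.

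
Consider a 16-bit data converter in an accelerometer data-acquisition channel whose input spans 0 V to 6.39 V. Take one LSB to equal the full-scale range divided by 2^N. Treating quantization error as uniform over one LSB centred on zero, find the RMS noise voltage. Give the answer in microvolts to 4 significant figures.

Full-scale range = 6.39 V.
LSB = 6.39 V ÷ 2^16 = 6.39/65536 V = 97.5037 µV.
σ_q = LSB/√12 = 97.5037 µV/3.4641 = 28.15 µV.

28.15 µV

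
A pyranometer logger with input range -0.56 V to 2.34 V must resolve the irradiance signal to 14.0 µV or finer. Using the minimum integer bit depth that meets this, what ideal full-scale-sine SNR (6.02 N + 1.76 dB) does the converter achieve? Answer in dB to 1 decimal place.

Full-scale range = 2.34 V − (-0.56 V) = 2.9 V.
Levels needed ≥ 2.9/14.0 µV = 207100. 2^18 = 262144 suffices, so N_min = 18.
Ideal SNR at N = 18: 6.02·18 + 1.76 = 110.1 dB.

110.1 dB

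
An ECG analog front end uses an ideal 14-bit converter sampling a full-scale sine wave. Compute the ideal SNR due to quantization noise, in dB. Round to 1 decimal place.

SNR = 6.02·14 + 1.76 = 86.04 dB.

86.0 dB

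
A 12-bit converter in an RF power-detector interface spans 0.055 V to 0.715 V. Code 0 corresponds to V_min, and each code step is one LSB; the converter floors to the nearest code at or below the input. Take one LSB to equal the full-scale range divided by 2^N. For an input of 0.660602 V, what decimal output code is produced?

3758

Range = 0.715 − (0.055) = 0.66 V. LSB = 0.66 V / 2^12 ≈ 161.1 µV.
code = ⌊(V_in − V_min)/LSB⌋ = ⌊(V_in − V_min) × 2^12 / range⌋
     = ⌊(0.660602 − (0.055)) × 4096 / 0.66⌋ = ⌊0.605602 × 4096/0.66⌋
     = ⌊3758.403⌋ = 3758.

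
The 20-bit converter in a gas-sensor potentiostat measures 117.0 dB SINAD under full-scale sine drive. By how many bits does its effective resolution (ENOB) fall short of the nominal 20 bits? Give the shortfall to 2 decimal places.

0.86 bits

N_eff = (117.0 − 1.76)/6.02 = 19.1429 bits.
Lost resolution: 20 − 19.1429 = 0.8571 bits.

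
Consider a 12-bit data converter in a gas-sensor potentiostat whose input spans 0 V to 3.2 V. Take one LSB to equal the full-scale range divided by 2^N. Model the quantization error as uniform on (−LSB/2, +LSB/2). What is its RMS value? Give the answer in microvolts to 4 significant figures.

225.5 µV

Range is 3.2 V.
LSB = 3.2 V ÷ 2^12 = 3.2/4096 V = 0.781250 mV.
RMS of a uniform error over width LSB is LSB/√12 = 225.5 µV.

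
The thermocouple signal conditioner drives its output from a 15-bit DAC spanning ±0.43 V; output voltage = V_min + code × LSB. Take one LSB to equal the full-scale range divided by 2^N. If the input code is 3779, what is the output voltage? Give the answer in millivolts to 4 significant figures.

-330.8 mV

Full-scale range = 0.43 V − (-0.43 V) = 0.86 V. LSB = 0.86 V / 2^15.
V_out = V_min + code × LSB = -0.43 V + 3779 × 0.86 V / 32768
      = -0.43 V + 0.0991803 V = -0.330820 V.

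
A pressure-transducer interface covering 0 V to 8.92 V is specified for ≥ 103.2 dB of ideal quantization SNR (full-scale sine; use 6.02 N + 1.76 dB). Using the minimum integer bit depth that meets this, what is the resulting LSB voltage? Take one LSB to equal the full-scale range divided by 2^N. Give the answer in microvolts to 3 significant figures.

V_FS = 8.92 V.
N ≥ (103.2 − 1.76)/6.02 = 16.850 → N_min = 17.
One LSB is 8.92 V / 131072 = 68.1 µV.

68.1 µV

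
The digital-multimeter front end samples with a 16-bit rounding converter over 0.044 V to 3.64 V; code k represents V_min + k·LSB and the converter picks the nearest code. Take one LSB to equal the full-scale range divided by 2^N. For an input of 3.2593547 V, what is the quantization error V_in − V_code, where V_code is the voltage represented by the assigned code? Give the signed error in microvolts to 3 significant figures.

−7.91 µV

Span: 3.64 V − (0.044 V) = 3.596 V. LSB = 3.596 V / 2^16 ≈ 54.87 µV.
(3.2593547 − (0.044)) / LSB = 3.2153547 × 65536/3.596 = 58598.8558. Nearest integer: k = 58599.
Reconstructed level: 0.044 + 58599 × 3.596/65536 V = 3.2593626099 V.
e = 3.2593547 − (3.2593626099) = −7.91 µV.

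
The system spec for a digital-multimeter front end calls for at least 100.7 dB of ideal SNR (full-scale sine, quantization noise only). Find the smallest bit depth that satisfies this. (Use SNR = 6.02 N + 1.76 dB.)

17 bits

Solving 6.02 N ≥ 100.7 − 1.76: N ≥ 16.435. Round up → N = 17.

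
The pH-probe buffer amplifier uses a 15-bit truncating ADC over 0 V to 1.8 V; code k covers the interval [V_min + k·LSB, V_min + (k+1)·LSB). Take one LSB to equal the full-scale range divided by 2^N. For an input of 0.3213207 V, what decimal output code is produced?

5849

V_FS = 1.8 V. LSB = 1.8 V / 2^15 ≈ 54.93 µV.
V_in − V_min = 0.3213207 − (0) = 0.3213207 V.
Divide by LSB: 0.3213207 × 32768/1.8 = 5849.4648.
Truncating gives code 5849.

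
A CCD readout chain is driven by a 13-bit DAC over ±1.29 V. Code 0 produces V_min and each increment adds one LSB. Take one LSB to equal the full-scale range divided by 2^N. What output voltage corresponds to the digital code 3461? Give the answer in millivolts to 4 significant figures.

-200.0 mV

Range = 1.29 − (-1.29) = 2.58 V. LSB = 2.58 V / 2^13.
V_out = -1.29 + 3461 × (2.58/8192) V
      = -1.29 V + 1.09001 V = -0.199988 V.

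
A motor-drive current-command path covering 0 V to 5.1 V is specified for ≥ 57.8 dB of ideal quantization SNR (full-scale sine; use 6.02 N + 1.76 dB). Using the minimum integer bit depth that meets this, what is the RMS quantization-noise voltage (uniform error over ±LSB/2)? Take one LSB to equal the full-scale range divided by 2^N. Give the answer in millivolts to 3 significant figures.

1.44 mV

V_FS = 5.1 V.
6.02 N + 1.76 ≥ 57.8 gives N ≥ 9.309, so the minimum integer is 10.
LSB = 5.1 V ÷ 2^10 = 5.1/1024 V = 4.9805 mV.
σ_q = LSB/√12 = 4.9805 mV/3.4641 = 1.44 mV.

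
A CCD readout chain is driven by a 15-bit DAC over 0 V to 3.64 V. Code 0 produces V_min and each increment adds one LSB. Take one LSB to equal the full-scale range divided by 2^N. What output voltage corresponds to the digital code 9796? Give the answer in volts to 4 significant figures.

Span = 3.64 V. LSB = 3.64 V / 2^15.
Output = V_min + (9796/32768) × range = 0 + 0.298950 × 3.64 V
      = 0 + 1.08818 = 1.08818 V.

1.088 V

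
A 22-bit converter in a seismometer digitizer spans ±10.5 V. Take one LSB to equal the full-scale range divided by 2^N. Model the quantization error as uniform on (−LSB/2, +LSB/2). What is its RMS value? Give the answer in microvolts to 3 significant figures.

The full-scale span is 10.5 − (-10.5) = 21 V.
LSB = 21 V ÷ 2^22 = 21/4194304 V = 5.0068 µV.
RMS of a uniform error over width LSB is LSB/√12 = 1.45 µV.

1.45 µV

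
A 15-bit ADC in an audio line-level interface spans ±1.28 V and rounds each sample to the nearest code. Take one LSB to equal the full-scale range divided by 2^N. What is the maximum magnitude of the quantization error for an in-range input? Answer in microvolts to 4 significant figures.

The full-scale span is 1.28 − (-1.28) = 2.56 V.
LSB = 2.56 V ÷ 2^15 = 2.56/32768 V = 78.1250 µV.
A rounding quantizer has |error| ≤ LSB/2 = 39.06 µV.

39.06 µV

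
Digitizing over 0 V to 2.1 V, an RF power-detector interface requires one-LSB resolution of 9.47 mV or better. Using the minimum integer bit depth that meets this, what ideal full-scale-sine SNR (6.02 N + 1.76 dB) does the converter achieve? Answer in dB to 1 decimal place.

49.9 dB

Span = 2.1 V.
Need 2^N ≥ 2.1 V / 9.47 mV = 221.8 → N_min = 8.
6.02(8) + 1.76 = 49.92 dB.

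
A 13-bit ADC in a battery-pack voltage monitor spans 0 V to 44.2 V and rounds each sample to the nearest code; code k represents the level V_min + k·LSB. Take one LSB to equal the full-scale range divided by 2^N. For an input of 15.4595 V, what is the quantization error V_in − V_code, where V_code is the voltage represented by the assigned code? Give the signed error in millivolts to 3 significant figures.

Span = 44.2 V. LSB = 44.2 V / 2^13 ≈ 5.396 mV.
Position in LSBs: (15.4595 − (0)) × 8192/44.2 = 2865.2539; rounding gives k = 2865.
V_code = 0 + (2865/8192) × 44.2 = 15.45812988 V.
V_in − V_code = 15.4595 − (15.45812988) = +1.37 mV.

+1.37 mV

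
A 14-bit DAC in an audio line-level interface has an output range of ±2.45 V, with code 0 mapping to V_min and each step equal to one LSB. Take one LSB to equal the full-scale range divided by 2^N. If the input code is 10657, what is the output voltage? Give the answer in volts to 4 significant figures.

0.7372 V

Full-scale range = 2.45 V − (-2.45 V) = 4.9 V. LSB = 4.9 V / 2^14.
V_out = V_min + code × LSB = -2.45 V + 10657 × 4.9 V / 16384
      = -2.45 V + 3.18721 V = 0.737213 V.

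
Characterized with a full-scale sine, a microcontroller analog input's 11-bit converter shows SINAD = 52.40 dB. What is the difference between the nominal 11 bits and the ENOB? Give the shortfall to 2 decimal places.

2.59 bits

ENOB = (SINAD − 1.76)/6.02 = (52.40 − 1.76)/6.02 = 8.4120 bits.
11 − 8.4120 = 2.59 bits below nominal.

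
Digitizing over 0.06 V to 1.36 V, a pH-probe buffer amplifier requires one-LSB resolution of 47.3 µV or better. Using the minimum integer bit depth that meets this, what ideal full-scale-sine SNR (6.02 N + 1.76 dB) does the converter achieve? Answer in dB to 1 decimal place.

Range = 1.36 − (0.06) = 1.3 V.
Required number of levels: 1.3/47.3 µV = 27484; smallest N with 2^N ≥ that is 15.
SNR = 6.02 × 15 + 1.76 = 92.06 dB.

92.1 dB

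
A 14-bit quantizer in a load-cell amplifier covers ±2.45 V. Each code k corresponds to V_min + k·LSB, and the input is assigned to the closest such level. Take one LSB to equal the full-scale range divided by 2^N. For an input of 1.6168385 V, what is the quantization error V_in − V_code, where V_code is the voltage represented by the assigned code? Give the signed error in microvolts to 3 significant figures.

Full-scale range = 2.45 V − (-2.45 V) = 4.9 V. LSB = 4.9 V / 2^14 ≈ 299.1 µV.
(1.6168385 − (-2.45)) / LSB = 4.0668385 × 16384/4.9 = 13598.1800. Nearest integer: k = 13598.
Reconstructed level: -2.45 + 13598 × 4.9/16384 V = 1.6167846680 V.
V_in − V_code = 1.6168385 − (1.6167846680) = +53.8 µV.

+53.8 µV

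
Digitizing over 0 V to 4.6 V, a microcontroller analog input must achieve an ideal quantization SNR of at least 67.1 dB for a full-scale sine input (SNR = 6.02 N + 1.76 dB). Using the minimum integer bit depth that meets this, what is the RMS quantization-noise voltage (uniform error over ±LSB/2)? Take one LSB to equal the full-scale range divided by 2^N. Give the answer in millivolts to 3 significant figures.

Range is 4.6 V.
Required N = ⌈(67.1 − 1.76)/6.02⌉ = ⌈10.854⌉ = 11.
Step size = 4.6/2048 V = 2.2461 mV.
σ_q = LSB/√12 = 2.2461 mV/3.4641 = 0.648 mV.

0.648 mV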